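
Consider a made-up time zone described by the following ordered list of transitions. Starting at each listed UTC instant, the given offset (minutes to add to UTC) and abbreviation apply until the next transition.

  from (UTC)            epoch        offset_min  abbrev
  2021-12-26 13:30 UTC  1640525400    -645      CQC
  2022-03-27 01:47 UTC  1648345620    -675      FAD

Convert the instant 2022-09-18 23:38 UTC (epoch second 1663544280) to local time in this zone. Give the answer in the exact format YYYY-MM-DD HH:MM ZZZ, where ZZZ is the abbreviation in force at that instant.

2022-09-18 12:23 FAD

Query: 2022-09-18 23:38 UTC
Rule 2/2 (FAD, -11:15): 2022-03-27 01:47 UTC ≤ query < +∞
23·60 + 38 - 675 = 743 min
743 = 0·1440 + 743; 743 = 12·60 + 23 → 12:23, same day
→ 2022-09-18 12:23 FAD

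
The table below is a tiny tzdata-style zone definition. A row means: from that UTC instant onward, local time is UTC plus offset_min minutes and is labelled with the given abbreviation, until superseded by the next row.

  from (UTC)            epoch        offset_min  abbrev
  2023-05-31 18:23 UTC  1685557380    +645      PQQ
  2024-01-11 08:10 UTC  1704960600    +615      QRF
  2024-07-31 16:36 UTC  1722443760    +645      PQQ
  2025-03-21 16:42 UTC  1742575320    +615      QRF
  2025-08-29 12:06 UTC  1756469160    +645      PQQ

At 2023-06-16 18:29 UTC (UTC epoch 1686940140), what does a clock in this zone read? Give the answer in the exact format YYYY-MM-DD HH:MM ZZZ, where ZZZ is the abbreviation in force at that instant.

Query: 2023-06-16 18:29 UTC
Rule 1/5 (PQQ, +10:45): 2023-05-31 18:23 UTC ≤ query < 2024-01-11 08:10 UTC
18·60 + 29 + 645 = 1754 min
1754 = 1·1440 + 314; 314 = 5·60 + 14 → 05:14, 2023-06-16 + 1 day = 2023-06-17
→ 2023-06-17 05:14 PQQ

2023-06-17 05:14 PQQ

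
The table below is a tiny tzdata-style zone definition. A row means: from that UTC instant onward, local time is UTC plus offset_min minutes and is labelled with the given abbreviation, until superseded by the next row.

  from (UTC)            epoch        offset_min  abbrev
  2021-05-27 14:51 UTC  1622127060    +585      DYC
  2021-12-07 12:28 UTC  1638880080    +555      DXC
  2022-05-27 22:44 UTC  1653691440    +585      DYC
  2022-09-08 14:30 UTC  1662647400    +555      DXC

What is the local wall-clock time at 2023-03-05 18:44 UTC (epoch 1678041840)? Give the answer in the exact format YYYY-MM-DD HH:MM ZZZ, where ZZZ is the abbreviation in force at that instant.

2023-03-06 03:59 DXC

Query: 2023-03-05 18:44 UTC
Rule 4/4 (DXC, +09:15): 2022-09-08 14:30 UTC ≤ query < +∞
18·60 + 44 + 555 = 1679 min
1679 = 1·1440 + 239; 239 = 3·60 + 59 → 03:59, 2023-03-05 + 1 day = 2023-03-06
→ 2023-03-06 03:59 DXC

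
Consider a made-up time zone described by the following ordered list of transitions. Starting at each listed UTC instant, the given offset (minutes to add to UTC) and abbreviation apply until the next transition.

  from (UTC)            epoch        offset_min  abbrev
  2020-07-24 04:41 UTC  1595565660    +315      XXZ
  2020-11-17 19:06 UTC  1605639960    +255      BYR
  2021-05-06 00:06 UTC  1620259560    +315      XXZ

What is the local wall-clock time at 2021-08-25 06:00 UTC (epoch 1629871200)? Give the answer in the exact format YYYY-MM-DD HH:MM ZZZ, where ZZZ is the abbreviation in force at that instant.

Query: 2021-08-25 06:00 UTC
Rule 3/3 (XXZ, +05:15): 2021-05-06 00:06 UTC ≤ query < +∞
6·60 + 0 + 315 = 675 min
675 = 0·1440 + 675; 675 = 11·60 + 15 → 11:15, same day
→ 2021-08-25 11:15 XXZ

2021-08-25 11:15 XXZ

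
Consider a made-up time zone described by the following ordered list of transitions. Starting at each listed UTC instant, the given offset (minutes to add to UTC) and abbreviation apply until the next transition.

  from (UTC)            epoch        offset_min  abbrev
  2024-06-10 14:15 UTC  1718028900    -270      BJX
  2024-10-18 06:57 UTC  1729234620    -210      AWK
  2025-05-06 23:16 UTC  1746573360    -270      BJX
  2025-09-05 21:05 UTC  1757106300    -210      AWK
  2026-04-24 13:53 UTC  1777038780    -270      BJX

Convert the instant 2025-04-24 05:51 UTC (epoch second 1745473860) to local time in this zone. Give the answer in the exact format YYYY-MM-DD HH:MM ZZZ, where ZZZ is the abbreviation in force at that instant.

2025-04-24 02:21 AWK

Query: 2025-04-24 05:51 UTC
Rule 2/5 (AWK, -03:30): 2024-10-18 06:57 UTC ≤ query < 2025-05-06 23:16 UTC
5·60 + 51 - 210 = 141 min
141 = 0·1440 + 141; 141 = 2·60 + 21 → 02:21, same day
→ 2025-04-24 02:21 AWK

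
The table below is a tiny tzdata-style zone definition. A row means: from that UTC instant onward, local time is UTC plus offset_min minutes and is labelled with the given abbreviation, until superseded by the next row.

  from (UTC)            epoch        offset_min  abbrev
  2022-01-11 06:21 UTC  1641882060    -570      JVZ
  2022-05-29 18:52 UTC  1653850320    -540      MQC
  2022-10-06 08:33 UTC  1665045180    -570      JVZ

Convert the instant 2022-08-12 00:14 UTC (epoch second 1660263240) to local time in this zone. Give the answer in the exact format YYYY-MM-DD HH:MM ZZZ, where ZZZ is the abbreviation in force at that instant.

2022-08-11 15:14 MQC

Query: 2022-08-12 00:14 UTC
Rule 2/3 (MQC, -09:00): 2022-05-29 18:52 UTC ≤ query < 2022-10-06 08:33 UTC
0·60 + 14 - 540 = -526 min
-526 = -1·1440 + 914; 914 = 15·60 + 14 → 15:14, 2022-08-12 - 1 day = 2022-08-11
→ 2022-08-11 15:14 MQC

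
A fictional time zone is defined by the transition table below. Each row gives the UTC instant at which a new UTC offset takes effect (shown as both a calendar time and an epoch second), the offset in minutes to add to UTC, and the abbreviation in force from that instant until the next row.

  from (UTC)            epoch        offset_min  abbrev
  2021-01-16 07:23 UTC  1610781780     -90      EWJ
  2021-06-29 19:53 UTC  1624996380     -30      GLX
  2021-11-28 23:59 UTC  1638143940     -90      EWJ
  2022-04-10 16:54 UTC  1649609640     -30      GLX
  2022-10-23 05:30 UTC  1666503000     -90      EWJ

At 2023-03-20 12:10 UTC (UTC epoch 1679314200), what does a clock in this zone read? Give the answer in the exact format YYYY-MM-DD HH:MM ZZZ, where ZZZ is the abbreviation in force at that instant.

Query: 2023-03-20 12:10 UTC
Rule 5/5 (EWJ, -01:30): 2022-10-23 05:30 UTC ≤ query < +∞
12·60 + 10 - 90 = 640 min
640 = 0·1440 + 640; 640 = 10·60 + 40 → 10:40, same day
→ 2023-03-20 10:40 EWJ

2023-03-20 10:40 EWJ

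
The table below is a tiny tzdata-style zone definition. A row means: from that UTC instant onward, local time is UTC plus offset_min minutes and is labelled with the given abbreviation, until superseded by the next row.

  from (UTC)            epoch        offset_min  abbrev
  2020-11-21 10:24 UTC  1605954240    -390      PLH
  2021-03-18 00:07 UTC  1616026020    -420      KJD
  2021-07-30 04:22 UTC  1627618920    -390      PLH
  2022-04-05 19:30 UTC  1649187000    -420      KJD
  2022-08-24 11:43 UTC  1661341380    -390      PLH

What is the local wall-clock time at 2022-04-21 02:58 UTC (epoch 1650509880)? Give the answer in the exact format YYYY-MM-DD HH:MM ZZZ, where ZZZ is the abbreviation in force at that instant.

2022-04-20 19:58 KJD

Query: 2022-04-21 02:58 UTC
Rule 4/5 (KJD, -07:00): 2022-04-05 19:30 UTC ≤ query < 2022-08-24 11:43 UTC
2·60 + 58 - 420 = -242 min
-242 = -1·1440 + 1198; 1198 = 19·60 + 58 → 19:58, 2022-04-21 - 1 day = 2022-04-20
→ 2022-04-20 19:58 KJD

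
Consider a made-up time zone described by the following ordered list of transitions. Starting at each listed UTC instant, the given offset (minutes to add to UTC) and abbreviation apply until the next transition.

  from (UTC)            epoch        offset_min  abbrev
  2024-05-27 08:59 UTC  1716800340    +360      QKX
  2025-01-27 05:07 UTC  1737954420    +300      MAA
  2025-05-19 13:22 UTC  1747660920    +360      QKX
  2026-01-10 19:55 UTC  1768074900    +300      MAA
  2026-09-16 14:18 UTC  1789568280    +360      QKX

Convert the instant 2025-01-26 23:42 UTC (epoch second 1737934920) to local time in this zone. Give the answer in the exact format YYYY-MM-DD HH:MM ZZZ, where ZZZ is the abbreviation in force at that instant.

Query: 2025-01-26 23:42 UTC
Rule 1/5 (QKX, +06:00): 2024-05-27 08:59 UTC ≤ query < 2025-01-27 05:07 UTC
23·60 + 42 + 360 = 1782 min
1782 = 1·1440 + 342; 342 = 5·60 + 42 → 05:42, 2025-01-26 + 1 day = 2025-01-27
→ 2025-01-27 05:42 QKX

2025-01-27 05:42 QKX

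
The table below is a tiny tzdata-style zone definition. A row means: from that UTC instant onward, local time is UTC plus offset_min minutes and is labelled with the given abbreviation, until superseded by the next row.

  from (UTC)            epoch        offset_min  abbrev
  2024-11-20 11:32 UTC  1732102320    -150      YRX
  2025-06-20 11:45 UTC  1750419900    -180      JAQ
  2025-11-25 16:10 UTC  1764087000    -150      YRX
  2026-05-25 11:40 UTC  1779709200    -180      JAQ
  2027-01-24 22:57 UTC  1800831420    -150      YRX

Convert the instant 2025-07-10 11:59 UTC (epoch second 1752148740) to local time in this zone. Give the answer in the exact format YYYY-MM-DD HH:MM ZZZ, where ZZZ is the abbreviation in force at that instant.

Query: 2025-07-10 11:59 UTC
Rule 2/5 (JAQ, -03:00): 2025-06-20 11:45 UTC ≤ query < 2025-11-25 16:10 UTC
11·60 + 59 - 180 = 539 min
539 = 0·1440 + 539; 539 = 8·60 + 59 → 08:59, same day
→ 2025-07-10 08:59 JAQ

2025-07-10 08:59 JAQ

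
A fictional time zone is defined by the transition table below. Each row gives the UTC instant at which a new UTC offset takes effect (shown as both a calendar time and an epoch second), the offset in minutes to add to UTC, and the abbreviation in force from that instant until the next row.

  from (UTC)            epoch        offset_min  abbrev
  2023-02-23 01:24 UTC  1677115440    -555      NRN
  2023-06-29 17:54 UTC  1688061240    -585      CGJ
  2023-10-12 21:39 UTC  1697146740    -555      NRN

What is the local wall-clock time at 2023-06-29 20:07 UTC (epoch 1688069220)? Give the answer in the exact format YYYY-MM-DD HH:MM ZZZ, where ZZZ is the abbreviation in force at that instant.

2023-06-29 10:22 CGJ

Query: 2023-06-29 20:07 UTC
Rule 2/3 (CGJ, -09:45): 2023-06-29 17:54 UTC ≤ query < 2023-10-12 21:39 UTC
20·60 + 7 - 585 = 622 min
622 = 0·1440 + 622; 622 = 10·60 + 22 → 10:22, same day
→ 2023-06-29 10:22 CGJ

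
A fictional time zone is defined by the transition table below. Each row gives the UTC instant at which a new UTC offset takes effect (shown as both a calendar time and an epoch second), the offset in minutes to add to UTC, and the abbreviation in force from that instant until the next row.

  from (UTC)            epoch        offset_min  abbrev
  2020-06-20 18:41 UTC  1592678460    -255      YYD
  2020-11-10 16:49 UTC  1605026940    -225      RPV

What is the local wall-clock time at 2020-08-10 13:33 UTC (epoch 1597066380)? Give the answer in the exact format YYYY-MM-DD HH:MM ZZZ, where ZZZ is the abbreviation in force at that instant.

Query: 2020-08-10 13:33 UTC
Rule 1/2 (YYD, -04:15): 2020-06-20 18:41 UTC ≤ query < 2020-11-10 16:49 UTC
13·60 + 33 - 255 = 558 min
558 = 0·1440 + 558; 558 = 9·60 + 18 → 09:18, same day
→ 2020-08-10 09:18 YYD

2020-08-10 09:18 YYD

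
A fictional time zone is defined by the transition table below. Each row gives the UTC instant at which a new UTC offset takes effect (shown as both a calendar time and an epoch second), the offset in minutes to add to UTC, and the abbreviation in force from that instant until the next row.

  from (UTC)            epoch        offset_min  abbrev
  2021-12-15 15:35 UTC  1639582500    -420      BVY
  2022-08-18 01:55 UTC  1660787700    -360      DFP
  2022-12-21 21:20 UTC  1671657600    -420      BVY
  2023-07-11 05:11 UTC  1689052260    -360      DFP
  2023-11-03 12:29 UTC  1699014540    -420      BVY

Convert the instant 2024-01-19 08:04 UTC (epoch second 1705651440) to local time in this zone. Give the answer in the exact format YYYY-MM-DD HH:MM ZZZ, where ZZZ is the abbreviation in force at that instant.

2024-01-19 01:04 BVY

Query: 2024-01-19 08:04 UTC
Rule 5/5 (BVY, -07:00): 2023-11-03 12:29 UTC ≤ query < +∞
8·60 + 4 - 420 = 64 min
64 = 0·1440 + 64; 64 = 1·60 + 4 → 01:04, same day
→ 2024-01-19 01:04 BVY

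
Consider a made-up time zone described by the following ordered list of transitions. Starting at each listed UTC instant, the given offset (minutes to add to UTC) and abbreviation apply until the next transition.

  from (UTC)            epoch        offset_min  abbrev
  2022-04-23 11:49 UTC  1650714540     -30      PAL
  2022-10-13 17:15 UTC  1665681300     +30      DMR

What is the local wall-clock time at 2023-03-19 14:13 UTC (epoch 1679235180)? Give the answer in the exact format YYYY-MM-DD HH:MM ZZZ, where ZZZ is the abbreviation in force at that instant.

2023-03-19 14:43 DMR

Query: 2023-03-19 14:13 UTC
Rule 2/2 (DMR, +00:30): 2022-10-13 17:15 UTC ≤ query < +∞
14·60 + 13 + 30 = 883 min
883 = 0·1440 + 883; 883 = 14·60 + 43 → 14:43, same day
→ 2023-03-19 14:43 DMR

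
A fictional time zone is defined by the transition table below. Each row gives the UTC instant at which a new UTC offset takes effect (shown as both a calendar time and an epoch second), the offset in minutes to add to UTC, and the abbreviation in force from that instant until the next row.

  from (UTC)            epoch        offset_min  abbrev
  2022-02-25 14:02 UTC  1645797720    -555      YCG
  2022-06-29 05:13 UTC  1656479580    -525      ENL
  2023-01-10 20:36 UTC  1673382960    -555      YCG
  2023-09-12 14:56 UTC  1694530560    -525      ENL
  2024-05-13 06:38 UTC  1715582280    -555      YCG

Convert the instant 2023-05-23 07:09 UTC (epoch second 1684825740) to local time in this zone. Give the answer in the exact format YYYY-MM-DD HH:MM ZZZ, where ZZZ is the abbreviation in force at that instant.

Query: 2023-05-23 07:09 UTC
Rule 3/5 (YCG, -09:15): 2023-01-10 20:36 UTC ≤ query < 2023-09-12 14:56 UTC
7·60 + 9 - 555 = -126 min
-126 = -1·1440 + 1314; 1314 = 21·60 + 54 → 21:54, 2023-05-23 - 1 day = 2023-05-22
→ 2023-05-22 21:54 YCG

2023-05-22 21:54 YCG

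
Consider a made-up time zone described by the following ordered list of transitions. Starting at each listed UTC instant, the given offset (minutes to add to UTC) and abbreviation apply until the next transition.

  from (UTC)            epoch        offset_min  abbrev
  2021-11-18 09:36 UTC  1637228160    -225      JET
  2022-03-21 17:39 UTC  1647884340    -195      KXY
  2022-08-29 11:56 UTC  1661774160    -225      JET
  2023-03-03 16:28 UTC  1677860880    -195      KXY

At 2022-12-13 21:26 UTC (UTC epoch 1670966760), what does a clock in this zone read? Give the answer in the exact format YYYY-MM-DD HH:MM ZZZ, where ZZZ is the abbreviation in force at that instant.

2022-12-13 17:41 JET

Query: 2022-12-13 21:26 UTC
Rule 3/4 (JET, -03:45): 2022-08-29 11:56 UTC ≤ query < 2023-03-03 16:28 UTC
21·60 + 26 - 225 = 1061 min
1061 = 0·1440 + 1061; 1061 = 17·60 + 41 → 17:41, same day
→ 2022-12-13 17:41 JET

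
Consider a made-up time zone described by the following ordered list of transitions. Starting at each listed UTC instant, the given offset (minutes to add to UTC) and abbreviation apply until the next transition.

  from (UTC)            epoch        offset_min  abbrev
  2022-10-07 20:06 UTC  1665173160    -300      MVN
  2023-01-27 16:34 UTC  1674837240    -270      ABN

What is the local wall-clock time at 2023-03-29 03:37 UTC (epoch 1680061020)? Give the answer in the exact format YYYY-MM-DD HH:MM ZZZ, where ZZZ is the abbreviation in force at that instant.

Query: 2023-03-29 03:37 UTC
Rule 2/2 (ABN, -04:30): 2023-01-27 16:34 UTC ≤ query < +∞
3·60 + 37 - 270 = -53 min
-53 = -1·1440 + 1387; 1387 = 23·60 + 7 → 23:07, 2023-03-29 - 1 day = 2023-03-28
→ 2023-03-28 23:07 ABN

2023-03-28 23:07 ABN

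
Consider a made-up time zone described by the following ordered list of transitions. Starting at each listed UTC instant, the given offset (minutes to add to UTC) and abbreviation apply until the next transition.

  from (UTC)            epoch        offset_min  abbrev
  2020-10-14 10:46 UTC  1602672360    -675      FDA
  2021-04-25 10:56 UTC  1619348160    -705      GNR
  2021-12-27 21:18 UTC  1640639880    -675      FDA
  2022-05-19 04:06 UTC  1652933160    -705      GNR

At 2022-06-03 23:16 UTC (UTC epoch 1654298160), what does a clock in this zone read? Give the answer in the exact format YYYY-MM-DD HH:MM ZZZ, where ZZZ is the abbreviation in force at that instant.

Query: 2022-06-03 23:16 UTC
Rule 4/4 (GNR, -11:45): 2022-05-19 04:06 UTC ≤ query < +∞
23·60 + 16 - 705 = 691 min
691 = 0·1440 + 691; 691 = 11·60 + 31 → 11:31, same day
→ 2022-06-03 11:31 GNR

2022-06-03 11:31 GNR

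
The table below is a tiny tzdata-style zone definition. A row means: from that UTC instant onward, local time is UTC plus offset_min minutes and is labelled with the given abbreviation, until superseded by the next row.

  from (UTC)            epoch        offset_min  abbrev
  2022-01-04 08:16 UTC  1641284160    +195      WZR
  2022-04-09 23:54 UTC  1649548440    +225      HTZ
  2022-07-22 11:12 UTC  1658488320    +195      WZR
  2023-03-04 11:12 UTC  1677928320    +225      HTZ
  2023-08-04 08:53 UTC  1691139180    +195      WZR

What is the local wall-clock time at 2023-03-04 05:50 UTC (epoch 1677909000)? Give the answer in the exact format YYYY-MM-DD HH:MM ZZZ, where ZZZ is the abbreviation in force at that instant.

2023-03-04 09:05 WZR

Query: 2023-03-04 05:50 UTC
Rule 3/5 (WZR, +03:15): 2022-07-22 11:12 UTC ≤ query < 2023-03-04 11:12 UTC
5·60 + 50 + 195 = 545 min
545 = 0·1440 + 545; 545 = 9·60 + 5 → 09:05, same day
→ 2023-03-04 09:05 WZR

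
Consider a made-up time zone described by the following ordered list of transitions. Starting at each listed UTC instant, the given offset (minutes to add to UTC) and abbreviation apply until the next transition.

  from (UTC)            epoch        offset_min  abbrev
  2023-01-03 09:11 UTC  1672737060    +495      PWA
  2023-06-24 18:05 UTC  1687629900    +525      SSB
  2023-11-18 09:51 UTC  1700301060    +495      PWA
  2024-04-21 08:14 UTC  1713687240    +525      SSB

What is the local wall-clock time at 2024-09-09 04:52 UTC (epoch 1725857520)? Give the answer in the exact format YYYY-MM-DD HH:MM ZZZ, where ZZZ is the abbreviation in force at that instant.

Query: 2024-09-09 04:52 UTC
Rule 4/4 (SSB, +08:45): 2024-04-21 08:14 UTC ≤ query < +∞
4·60 + 52 + 525 = 817 min
817 = 0·1440 + 817; 817 = 13·60 + 37 → 13:37, same day
→ 2024-09-09 13:37 SSB

2024-09-09 13:37 SSB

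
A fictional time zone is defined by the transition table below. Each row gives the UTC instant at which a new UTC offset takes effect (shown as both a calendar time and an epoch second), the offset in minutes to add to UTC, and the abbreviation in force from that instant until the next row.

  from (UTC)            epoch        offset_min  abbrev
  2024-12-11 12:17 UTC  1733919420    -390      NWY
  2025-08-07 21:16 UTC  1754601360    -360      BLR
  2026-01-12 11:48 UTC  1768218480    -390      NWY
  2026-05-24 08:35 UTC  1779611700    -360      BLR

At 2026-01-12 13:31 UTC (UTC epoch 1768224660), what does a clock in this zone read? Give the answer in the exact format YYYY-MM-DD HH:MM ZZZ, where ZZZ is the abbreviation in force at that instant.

2026-01-12 07:01 NWY

Query: 2026-01-12 13:31 UTC
Rule 3/4 (NWY, -06:30): 2026-01-12 11:48 UTC ≤ query < 2026-05-24 08:35 UTC
13·60 + 31 - 390 = 421 min
421 = 0·1440 + 421; 421 = 7·60 + 1 → 07:01, same day
→ 2026-01-12 07:01 NWY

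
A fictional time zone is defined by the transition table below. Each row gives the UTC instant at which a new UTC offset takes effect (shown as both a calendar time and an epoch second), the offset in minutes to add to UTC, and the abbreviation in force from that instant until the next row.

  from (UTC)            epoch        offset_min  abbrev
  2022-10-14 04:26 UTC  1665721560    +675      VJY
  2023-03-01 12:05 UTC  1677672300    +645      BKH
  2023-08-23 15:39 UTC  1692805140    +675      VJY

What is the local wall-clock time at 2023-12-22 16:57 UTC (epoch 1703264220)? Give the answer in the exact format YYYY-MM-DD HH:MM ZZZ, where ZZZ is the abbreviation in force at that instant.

2023-12-23 04:12 VJY

Query: 2023-12-22 16:57 UTC
Rule 3/3 (VJY, +11:15): 2023-08-23 15:39 UTC ≤ query < +∞
16·60 + 57 + 675 = 1692 min
1692 = 1·1440 + 252; 252 = 4·60 + 12 → 04:12, 2023-12-22 + 1 day = 2023-12-23
→ 2023-12-23 04:12 VJY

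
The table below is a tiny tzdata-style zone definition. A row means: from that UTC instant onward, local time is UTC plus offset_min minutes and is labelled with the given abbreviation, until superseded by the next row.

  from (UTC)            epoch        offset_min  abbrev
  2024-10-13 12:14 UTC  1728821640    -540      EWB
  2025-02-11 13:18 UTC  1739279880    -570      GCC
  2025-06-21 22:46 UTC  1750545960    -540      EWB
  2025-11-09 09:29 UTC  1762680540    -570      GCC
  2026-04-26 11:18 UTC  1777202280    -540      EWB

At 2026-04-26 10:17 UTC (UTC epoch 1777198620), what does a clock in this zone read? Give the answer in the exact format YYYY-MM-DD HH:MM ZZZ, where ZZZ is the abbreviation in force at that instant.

Query: 2026-04-26 10:17 UTC
Rule 4/5 (GCC, -09:30): 2025-11-09 09:29 UTC ≤ query < 2026-04-26 11:18 UTC
10·60 + 17 - 570 = 47 min
47 = 0·1440 + 47; 47 = 0·60 + 47 → 00:47, same day
→ 2026-04-26 00:47 GCC

2026-04-26 00:47 GCC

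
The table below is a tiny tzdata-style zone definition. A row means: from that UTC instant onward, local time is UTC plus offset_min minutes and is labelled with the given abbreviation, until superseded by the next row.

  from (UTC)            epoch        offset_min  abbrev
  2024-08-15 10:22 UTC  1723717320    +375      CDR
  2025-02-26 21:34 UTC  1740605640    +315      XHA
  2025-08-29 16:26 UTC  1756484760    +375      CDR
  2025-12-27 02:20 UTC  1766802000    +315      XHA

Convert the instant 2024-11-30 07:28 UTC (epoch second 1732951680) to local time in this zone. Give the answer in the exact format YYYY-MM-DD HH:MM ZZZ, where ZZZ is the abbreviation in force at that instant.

2024-11-30 13:43 CDR

Query: 2024-11-30 07:28 UTC
Rule 1/4 (CDR, +06:15): 2024-08-15 10:22 UTC ≤ query < 2025-02-26 21:34 UTC
7·60 + 28 + 375 = 823 min
823 = 0·1440 + 823; 823 = 13·60 + 43 → 13:43, same day
→ 2024-11-30 13:43 CDR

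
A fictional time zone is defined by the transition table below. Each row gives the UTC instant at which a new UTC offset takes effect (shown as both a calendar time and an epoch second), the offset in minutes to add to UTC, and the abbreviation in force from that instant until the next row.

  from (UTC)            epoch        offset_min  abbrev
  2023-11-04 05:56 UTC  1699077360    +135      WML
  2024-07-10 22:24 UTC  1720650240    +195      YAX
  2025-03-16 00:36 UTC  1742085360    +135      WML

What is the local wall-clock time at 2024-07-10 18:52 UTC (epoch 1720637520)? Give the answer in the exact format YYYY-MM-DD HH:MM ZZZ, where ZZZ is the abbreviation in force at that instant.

Query: 2024-07-10 18:52 UTC
Rule 1/3 (WML, +02:15): 2023-11-04 05:56 UTC ≤ query < 2024-07-10 22:24 UTC
18·60 + 52 + 135 = 1267 min
1267 = 0·1440 + 1267; 1267 = 21·60 + 7 → 21:07, same day
→ 2024-07-10 21:07 WML

2024-07-10 21:07 WML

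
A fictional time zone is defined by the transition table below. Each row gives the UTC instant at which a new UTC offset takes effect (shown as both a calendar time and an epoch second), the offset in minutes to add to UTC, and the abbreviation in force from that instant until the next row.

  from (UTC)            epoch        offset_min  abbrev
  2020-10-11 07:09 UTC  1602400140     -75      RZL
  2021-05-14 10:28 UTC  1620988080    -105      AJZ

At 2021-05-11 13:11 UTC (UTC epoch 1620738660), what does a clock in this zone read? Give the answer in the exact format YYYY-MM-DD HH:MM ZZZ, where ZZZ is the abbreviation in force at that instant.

Query: 2021-05-11 13:11 UTC
Rule 1/2 (RZL, -01:15): 2020-10-11 07:09 UTC ≤ query < 2021-05-14 10:28 UTC
13·60 + 11 - 75 = 716 min
716 = 0·1440 + 716; 716 = 11·60 + 56 → 11:56, same day
→ 2021-05-11 11:56 RZL

2021-05-11 11:56 RZL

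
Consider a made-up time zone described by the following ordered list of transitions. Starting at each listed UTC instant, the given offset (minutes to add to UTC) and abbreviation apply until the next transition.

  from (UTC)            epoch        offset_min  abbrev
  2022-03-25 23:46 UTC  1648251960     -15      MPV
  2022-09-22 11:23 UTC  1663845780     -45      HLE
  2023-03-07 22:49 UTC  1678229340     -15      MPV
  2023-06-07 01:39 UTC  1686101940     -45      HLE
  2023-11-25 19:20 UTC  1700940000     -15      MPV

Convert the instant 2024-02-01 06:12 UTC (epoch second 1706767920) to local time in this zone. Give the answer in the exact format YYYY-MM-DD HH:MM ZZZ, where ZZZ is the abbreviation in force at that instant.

2024-02-01 05:57 MPV

Query: 2024-02-01 06:12 UTC
Rule 5/5 (MPV, -00:15): 2023-11-25 19:20 UTC ≤ query < +∞
6·60 + 12 - 15 = 357 min
357 = 0·1440 + 357; 357 = 5·60 + 57 → 05:57, same day
→ 2024-02-01 05:57 MPV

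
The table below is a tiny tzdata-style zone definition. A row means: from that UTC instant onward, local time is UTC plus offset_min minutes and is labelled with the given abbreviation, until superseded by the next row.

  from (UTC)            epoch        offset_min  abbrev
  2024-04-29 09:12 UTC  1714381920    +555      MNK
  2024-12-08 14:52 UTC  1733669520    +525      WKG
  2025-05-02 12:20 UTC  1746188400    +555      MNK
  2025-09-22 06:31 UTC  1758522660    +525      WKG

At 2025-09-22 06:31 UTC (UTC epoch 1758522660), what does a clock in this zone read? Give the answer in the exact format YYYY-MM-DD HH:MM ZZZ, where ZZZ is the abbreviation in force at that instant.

Query: 2025-09-22 06:31 UTC
Rule 4/4 (WKG, +08:45): 2025-09-22 06:31 UTC ≤ query < +∞
6·60 + 31 + 525 = 916 min
916 = 0·1440 + 916; 916 = 15·60 + 16 → 15:16, same day
→ 2025-09-22 15:16 WKG

2025-09-22 15:16 WKG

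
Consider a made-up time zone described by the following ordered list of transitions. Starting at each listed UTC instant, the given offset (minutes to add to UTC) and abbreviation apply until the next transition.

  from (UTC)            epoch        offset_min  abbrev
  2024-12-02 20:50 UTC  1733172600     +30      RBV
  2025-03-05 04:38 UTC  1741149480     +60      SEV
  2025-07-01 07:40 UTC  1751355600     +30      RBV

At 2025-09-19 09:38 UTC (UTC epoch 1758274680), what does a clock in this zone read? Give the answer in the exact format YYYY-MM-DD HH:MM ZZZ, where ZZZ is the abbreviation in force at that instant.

Query: 2025-09-19 09:38 UTC
Rule 3/3 (RBV, +00:30): 2025-07-01 07:40 UTC ≤ query < +∞
9·60 + 38 + 30 = 608 min
608 = 0·1440 + 608; 608 = 10·60 + 8 → 10:08, same day
→ 2025-09-19 10:08 RBV

2025-09-19 10:08 RBV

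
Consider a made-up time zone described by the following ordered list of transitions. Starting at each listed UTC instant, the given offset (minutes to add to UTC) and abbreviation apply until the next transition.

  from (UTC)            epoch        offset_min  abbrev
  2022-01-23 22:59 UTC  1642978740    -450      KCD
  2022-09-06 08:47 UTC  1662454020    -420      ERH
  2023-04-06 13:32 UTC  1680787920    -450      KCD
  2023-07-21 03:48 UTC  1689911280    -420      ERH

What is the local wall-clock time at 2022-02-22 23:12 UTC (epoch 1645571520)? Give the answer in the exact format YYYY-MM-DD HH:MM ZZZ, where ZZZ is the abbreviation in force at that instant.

Query: 2022-02-22 23:12 UTC
Rule 1/4 (KCD, -07:30): 2022-01-23 22:59 UTC ≤ query < 2022-09-06 08:47 UTC
23·60 + 12 - 450 = 942 min
942 = 0·1440 + 942; 942 = 15·60 + 42 → 15:42, same day
→ 2022-02-22 15:42 KCD

2022-02-22 15:42 KCD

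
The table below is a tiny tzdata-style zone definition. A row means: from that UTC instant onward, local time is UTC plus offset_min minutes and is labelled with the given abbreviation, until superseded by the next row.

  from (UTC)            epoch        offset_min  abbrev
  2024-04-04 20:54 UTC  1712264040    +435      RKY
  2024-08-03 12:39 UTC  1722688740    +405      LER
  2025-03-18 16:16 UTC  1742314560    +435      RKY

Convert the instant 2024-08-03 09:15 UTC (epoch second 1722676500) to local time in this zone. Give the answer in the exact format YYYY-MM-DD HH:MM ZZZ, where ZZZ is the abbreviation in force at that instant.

Query: 2024-08-03 09:15 UTC
Rule 1/3 (RKY, +07:15): 2024-04-04 20:54 UTC ≤ query < 2024-08-03 12:39 UTC
9·60 + 15 + 435 = 990 min
990 = 0·1440 + 990; 990 = 16·60 + 30 → 16:30, same day
→ 2024-08-03 16:30 RKY

2024-08-03 16:30 RKY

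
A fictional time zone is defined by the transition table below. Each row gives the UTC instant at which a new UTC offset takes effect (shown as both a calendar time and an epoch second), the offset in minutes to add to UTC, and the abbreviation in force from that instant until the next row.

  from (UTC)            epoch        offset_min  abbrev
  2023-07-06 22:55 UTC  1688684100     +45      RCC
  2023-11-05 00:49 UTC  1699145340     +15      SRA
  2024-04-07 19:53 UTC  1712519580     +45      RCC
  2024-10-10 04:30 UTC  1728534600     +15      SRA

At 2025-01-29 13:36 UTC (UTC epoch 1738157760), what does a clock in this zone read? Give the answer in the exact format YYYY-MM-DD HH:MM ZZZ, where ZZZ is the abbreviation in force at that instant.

Query: 2025-01-29 13:36 UTC
Rule 4/4 (SRA, +00:15): 2024-10-10 04:30 UTC ≤ query < +∞
13·60 + 36 + 15 = 831 min
831 = 0·1440 + 831; 831 = 13·60 + 51 → 13:51, same day
→ 2025-01-29 13:51 SRA

2025-01-29 13:51 SRA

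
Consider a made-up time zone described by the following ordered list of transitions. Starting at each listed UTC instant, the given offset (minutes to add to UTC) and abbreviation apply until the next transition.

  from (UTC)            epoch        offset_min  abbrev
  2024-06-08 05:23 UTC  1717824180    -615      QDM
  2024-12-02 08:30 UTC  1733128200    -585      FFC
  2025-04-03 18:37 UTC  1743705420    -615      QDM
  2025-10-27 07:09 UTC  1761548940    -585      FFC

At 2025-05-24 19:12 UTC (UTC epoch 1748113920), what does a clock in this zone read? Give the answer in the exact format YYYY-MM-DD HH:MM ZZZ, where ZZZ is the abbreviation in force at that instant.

Query: 2025-05-24 19:12 UTC
Rule 3/4 (QDM, -10:15): 2025-04-03 18:37 UTC ≤ query < 2025-10-27 07:09 UTC
19·60 + 12 - 615 = 537 min
537 = 0·1440 + 537; 537 = 8·60 + 57 → 08:57, same day
→ 2025-05-24 08:57 QDM

2025-05-24 08:57 QDM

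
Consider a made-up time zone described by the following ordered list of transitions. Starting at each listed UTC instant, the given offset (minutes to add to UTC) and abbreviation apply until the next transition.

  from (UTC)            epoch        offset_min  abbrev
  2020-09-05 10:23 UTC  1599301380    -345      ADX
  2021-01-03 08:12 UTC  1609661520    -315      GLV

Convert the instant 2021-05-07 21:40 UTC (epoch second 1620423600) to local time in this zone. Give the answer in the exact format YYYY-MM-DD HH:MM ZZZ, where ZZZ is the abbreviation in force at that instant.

Query: 2021-05-07 21:40 UTC
Rule 2/2 (GLV, -05:15): 2021-01-03 08:12 UTC ≤ query < +∞
21·60 + 40 - 315 = 985 min
985 = 0·1440 + 985; 985 = 16·60 + 25 → 16:25, same day
→ 2021-05-07 16:25 GLV

2021-05-07 16:25 GLV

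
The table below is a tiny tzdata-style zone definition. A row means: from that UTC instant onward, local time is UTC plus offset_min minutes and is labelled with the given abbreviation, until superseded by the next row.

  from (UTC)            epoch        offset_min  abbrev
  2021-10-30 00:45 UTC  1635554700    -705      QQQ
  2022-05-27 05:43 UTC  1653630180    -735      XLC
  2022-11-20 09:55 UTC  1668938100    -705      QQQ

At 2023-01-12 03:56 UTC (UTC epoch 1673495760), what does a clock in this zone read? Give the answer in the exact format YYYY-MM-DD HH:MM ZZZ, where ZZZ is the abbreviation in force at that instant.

Query: 2023-01-12 03:56 UTC
Rule 3/3 (QQQ, -11:45): 2022-11-20 09:55 UTC ≤ query < +∞
3·60 + 56 - 705 = -469 min
-469 = -1·1440 + 971; 971 = 16·60 + 11 → 16:11, 2023-01-12 - 1 day = 2023-01-11
→ 2023-01-11 16:11 QQQ

2023-01-11 16:11 QQQ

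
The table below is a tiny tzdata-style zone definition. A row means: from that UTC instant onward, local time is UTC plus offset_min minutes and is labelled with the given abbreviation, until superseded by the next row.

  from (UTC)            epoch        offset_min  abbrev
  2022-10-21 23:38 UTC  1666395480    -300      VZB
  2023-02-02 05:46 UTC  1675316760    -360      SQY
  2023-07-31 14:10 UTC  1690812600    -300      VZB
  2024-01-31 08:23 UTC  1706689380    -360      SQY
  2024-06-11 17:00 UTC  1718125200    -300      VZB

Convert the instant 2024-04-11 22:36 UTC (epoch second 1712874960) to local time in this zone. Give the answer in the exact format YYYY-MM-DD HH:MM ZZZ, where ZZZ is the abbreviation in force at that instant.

Query: 2024-04-11 22:36 UTC
Rule 4/5 (SQY, -06:00): 2024-01-31 08:23 UTC ≤ query < 2024-06-11 17:00 UTC
22·60 + 36 - 360 = 996 min
996 = 0·1440 + 996; 996 = 16·60 + 36 → 16:36, same day
→ 2024-04-11 16:36 SQY

2024-04-11 16:36 SQY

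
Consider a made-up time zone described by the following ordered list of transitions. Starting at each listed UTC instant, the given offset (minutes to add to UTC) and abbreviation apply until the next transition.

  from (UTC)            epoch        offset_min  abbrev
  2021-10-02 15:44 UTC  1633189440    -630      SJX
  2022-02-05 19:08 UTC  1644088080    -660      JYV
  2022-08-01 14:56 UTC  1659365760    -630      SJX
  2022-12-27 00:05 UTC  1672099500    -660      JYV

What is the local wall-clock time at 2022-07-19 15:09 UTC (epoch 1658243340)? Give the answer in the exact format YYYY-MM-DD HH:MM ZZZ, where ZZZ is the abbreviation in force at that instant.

2022-07-19 04:09 JYV

Query: 2022-07-19 15:09 UTC
Rule 2/4 (JYV, -11:00): 2022-02-05 19:08 UTC ≤ query < 2022-08-01 14:56 UTC
15·60 + 9 - 660 = 249 min
249 = 0·1440 + 249; 249 = 4·60 + 9 → 04:09, same day
→ 2022-07-19 04:09 JYV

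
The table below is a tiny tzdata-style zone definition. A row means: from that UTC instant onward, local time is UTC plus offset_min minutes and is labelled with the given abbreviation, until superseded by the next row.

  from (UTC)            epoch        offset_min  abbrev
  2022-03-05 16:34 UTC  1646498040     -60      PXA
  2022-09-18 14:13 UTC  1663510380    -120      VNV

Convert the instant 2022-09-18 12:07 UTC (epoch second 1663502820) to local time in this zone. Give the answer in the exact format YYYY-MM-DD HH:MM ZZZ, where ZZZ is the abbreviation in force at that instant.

Query: 2022-09-18 12:07 UTC
Rule 1/2 (PXA, -01:00): 2022-03-05 16:34 UTC ≤ query < 2022-09-18 14:13 UTC
12·60 + 7 - 60 = 667 min
667 = 0·1440 + 667; 667 = 11·60 + 7 → 11:07, same day
→ 2022-09-18 11:07 PXA

2022-09-18 11:07 PXA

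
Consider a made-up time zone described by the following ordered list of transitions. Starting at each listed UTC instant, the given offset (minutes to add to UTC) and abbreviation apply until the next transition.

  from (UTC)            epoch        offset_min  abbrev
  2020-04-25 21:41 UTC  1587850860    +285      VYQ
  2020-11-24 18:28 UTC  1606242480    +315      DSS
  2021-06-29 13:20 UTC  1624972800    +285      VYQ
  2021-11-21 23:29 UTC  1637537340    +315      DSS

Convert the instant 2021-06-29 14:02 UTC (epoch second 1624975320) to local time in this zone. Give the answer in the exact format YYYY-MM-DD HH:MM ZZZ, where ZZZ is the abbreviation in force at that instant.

2021-06-29 18:47 VYQ

Query: 2021-06-29 14:02 UTC
Rule 3/4 (VYQ, +04:45): 2021-06-29 13:20 UTC ≤ query < 2021-11-21 23:29 UTC
14·60 + 2 + 285 = 1127 min
1127 = 0·1440 + 1127; 1127 = 18·60 + 47 → 18:47, same day
→ 2021-06-29 18:47 VYQ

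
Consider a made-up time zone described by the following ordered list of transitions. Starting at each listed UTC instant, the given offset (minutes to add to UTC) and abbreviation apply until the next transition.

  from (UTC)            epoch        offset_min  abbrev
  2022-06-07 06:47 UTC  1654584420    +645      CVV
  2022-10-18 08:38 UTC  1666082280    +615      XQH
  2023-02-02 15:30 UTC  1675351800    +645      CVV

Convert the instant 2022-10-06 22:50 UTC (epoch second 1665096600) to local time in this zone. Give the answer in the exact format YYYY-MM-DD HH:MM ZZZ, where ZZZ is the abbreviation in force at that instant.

Query: 2022-10-06 22:50 UTC
Rule 1/3 (CVV, +10:45): 2022-06-07 06:47 UTC ≤ query < 2022-10-18 08:38 UTC
22·60 + 50 + 645 = 2015 min
2015 = 1·1440 + 575; 575 = 9·60 + 35 → 09:35, 2022-10-06 + 1 day = 2022-10-07
→ 2022-10-07 09:35 CVV

2022-10-07 09:35 CVV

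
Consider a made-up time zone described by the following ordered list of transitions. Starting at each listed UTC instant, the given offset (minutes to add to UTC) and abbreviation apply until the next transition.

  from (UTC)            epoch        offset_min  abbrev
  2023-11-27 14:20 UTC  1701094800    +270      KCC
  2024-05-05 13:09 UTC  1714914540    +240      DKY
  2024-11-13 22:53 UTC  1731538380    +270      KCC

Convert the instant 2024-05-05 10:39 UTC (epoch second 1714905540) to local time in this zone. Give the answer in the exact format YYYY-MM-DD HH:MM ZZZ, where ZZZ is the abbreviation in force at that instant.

Query: 2024-05-05 10:39 UTC
Rule 1/3 (KCC, +04:30): 2023-11-27 14:20 UTC ≤ query < 2024-05-05 13:09 UTC
10·60 + 39 + 270 = 909 min
909 = 0·1440 + 909; 909 = 15·60 + 9 → 15:09, same day
→ 2024-05-05 15:09 KCC

2024-05-05 15:09 KCC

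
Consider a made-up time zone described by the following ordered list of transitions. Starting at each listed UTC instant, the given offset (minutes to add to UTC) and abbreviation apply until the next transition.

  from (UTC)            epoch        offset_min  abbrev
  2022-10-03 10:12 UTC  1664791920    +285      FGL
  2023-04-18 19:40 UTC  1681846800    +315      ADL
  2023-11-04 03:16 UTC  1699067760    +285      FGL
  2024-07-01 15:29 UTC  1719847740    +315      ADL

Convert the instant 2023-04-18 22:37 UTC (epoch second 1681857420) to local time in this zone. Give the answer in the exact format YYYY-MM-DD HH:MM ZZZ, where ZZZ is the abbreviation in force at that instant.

2023-04-19 03:52 ADL

Query: 2023-04-18 22:37 UTC
Rule 2/4 (ADL, +05:15): 2023-04-18 19:40 UTC ≤ query < 2023-11-04 03:16 UTC
22·60 + 37 + 315 = 1672 min
1672 = 1·1440 + 232; 232 = 3·60 + 52 → 03:52, 2023-04-18 + 1 day = 2023-04-19
→ 2023-04-19 03:52 ADL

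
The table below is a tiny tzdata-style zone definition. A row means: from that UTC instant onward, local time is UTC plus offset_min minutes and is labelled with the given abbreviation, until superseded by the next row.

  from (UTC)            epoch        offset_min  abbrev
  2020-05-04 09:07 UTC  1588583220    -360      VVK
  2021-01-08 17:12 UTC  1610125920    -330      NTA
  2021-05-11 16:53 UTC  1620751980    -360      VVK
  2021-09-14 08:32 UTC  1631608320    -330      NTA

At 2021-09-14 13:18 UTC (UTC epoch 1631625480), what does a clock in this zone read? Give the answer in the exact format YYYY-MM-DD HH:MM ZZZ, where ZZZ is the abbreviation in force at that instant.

Query: 2021-09-14 13:18 UTC
Rule 4/4 (NTA, -05:30): 2021-09-14 08:32 UTC ≤ query < +∞
13·60 + 18 - 330 = 468 min
468 = 0·1440 + 468; 468 = 7·60 + 48 → 07:48, same day
→ 2021-09-14 07:48 NTA

2021-09-14 07:48 NTA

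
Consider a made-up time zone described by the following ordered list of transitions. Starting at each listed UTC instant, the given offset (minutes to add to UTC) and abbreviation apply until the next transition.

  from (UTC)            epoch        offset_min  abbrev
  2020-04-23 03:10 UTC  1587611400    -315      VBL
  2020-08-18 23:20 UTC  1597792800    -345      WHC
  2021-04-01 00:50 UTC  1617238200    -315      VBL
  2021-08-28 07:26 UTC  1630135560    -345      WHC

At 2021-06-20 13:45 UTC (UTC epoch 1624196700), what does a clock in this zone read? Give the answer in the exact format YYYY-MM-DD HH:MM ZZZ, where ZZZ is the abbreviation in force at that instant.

Query: 2021-06-20 13:45 UTC
Rule 3/4 (VBL, -05:15): 2021-04-01 00:50 UTC ≤ query < 2021-08-28 07:26 UTC
13·60 + 45 - 315 = 510 min
510 = 0·1440 + 510; 510 = 8·60 + 30 → 08:30, same day
→ 2021-06-20 08:30 VBL

2021-06-20 08:30 VBL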